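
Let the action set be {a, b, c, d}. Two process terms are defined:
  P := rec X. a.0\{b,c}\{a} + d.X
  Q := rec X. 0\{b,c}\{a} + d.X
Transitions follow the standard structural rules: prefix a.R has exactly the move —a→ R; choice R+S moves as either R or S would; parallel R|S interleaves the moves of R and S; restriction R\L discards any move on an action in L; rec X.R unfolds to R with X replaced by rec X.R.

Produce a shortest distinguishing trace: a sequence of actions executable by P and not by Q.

P's transition system — 2 states:
  p0 = rec X. a.0\{b,c}\{a} + d.X ⊢ —a→ p1, —d→ p0
  p1 = 0\{b,c}\{a} ⊢ ·
Q's transition system — 1 states:
  q0 = rec X. 0\{b,c}\{a} + d.X ⊢ —d→ q0
Executing a from P (initial set {p0}):
  after a @ step 1: {p1}
  P completes σ.
Executing a from Q (initial set {q0}):
  after a @ step 1: ∅ (Q stuck)

a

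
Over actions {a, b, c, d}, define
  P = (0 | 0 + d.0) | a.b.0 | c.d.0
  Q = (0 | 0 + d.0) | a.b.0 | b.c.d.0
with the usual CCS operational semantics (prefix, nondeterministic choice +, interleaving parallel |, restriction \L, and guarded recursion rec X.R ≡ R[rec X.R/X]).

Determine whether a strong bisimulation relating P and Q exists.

P's transition system — 18 states:
  m0 = (0 | 0 + d.0) | a.b.0 | c.d.0 :: -a-> m1, -c-> m2, -d-> m3
  m1 = (0 | 0 + d.0) | b.0 | c.d.0 :: -b-> m4, -c-> m5, -d-> m6
  m2 = (0 | 0 + d.0) | a.b.0 | d.0 :: -a-> m5, -d-> m7, -d-> m8
  m3 = 0 | a.b.0 | c.d.0 :: -a-> m6, -c-> m8
  m4 = (0 | 0 + d.0) | 0 | c.d.0 :: -c-> m9, -d-> m10
  m5 = (0 | 0 + d.0) | b.0 | d.0 :: -b-> m9, -d-> m11, -d-> m12
  m6 = 0 | b.0 | c.d.0 :: -b-> m10, -c-> m12
  m7 = (0 | 0 + d.0) | a.b.0 | 0 :: -a-> m11, -d-> m13
  m8 = 0 | a.b.0 | d.0 :: -a-> m12, -d-> m13
  m9 = (0 | 0 + d.0) | 0 | d.0 :: -d-> m14, -d-> m15
  m10 = 0 | 0 | c.d.0 :: -c-> m15
  m11 = (0 | 0 + d.0) | b.0 | 0 :: -b-> m14, -d-> m16
  m12 = 0 | b.0 | d.0 :: -b-> m15, -d-> m16
  m13 = 0 | a.b.0 | 0 :: -a-> m16
  m14 = (0 | 0 + d.0) | 0 | 0 :: -d-> m17
  m15 = 0 | 0 | d.0 :: -d-> m17
  m16 = 0 | b.0 | 0 :: -b-> m17
  m17 = 0 | 0 | 0 :: ∅
Q's transition system — 24 states:
  n0 = (0 | 0 + d.0) | a.b.0 | b.c.d.0 :: -a-> n1, -b-> n2, -d-> n3
  n1 = (0 | 0 + d.0) | b.0 | b.c.d.0 :: -b-> n4, -b-> n5, -d-> n6
  n2 = (0 | 0 + d.0) | a.b.0 | c.d.0 :: -a-> n5, -c-> n7, -d-> n8
  n3 = 0 | a.b.0 | b.c.d.0 :: -a-> n6, -b-> n8
  n4 = (0 | 0 + d.0) | 0 | b.c.d.0 :: -b-> n9, -d-> n10
  n5 = (0 | 0 + d.0) | b.0 | c.d.0 :: -b-> n9, -c-> n11, -d-> n12
  n6 = 0 | b.0 | b.c.d.0 :: -b-> n10, -b-> n12
  n7 = (0 | 0 + d.0) | a.b.0 | d.0 :: -a-> n11, -d-> n13, -d-> n14
  n8 = 0 | a.b.0 | c.d.0 :: -a-> n12, -c-> n14
  n9 = (0 | 0 + d.0) | 0 | c.d.0 :: -c-> n15, -d-> n16
  n10 = 0 | 0 | b.c.d.0 :: -b-> n16
  n11 = (0 | 0 + d.0) | b.0 | d.0 :: -b-> n15, -d-> n17, -d-> n18
  n12 = 0 | b.0 | c.d.0 :: -b-> n16, -c-> n18
  n13 = (0 | 0 + d.0) | a.b.0 | 0 :: -a-> n17, -d-> n19
  n14 = 0 | a.b.0 | d.0 :: -a-> n18, -d-> n19
  n15 = (0 | 0 + d.0) | 0 | d.0 :: -d-> n20, -d-> n21
  n16 = 0 | 0 | c.d.0 :: -c-> n21
  n17 = (0 | 0 + d.0) | b.0 | 0 :: -b-> n20, -d-> n22
  n18 = 0 | b.0 | d.0 :: -b-> n21, -d-> n22
  n19 = 0 | a.b.0 | 0 :: -a-> n22
  n20 = (0 | 0 + d.0) | 0 | 0 :: -d-> n23
  n21 = 0 | 0 | d.0 :: -d-> n23
  n22 = 0 | b.0 | 0 :: -b-> n23
  n23 = 0 | 0 | 0 :: ∅
Bisimilarity quotient blocks:
  B0 = {m0, n2}
  B1 = {m2, n7}
  B2 = {m5, n11}
  B3 = {m9, n15}
  B4 = {m14, m15, n20, n21}
  B5 = {m17, n23}
  B6 = {m11, m12, n17, n18}
  B7 = {m16, n22}
  B8 = {m7, m8, n13, n14}
  B9 = {m13, n19}
  B10 = {m1, n5}
  B11 = {m4, n9}
  B12 = {m10, n16}
  B13 = {m6, n12}
  B14 = {m3, n8}
  B15 = {n0}
  B16 = {n3}
  B17 = {n6}
  B18 = {n10}
  B19 = {n1}
  B20 = {n4}
m0 ∈ B0, n0 ∈ B15 → different blocks

NO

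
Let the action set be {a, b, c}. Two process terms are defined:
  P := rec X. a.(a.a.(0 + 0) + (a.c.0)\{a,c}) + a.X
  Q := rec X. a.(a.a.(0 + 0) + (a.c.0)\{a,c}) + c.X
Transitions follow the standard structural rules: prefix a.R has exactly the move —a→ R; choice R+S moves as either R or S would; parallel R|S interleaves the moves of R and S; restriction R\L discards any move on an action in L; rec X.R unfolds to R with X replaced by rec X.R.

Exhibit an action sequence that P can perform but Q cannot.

Reachable graph of P (4 states):
  u0 = rec X. a.(a.a.(0 + 0) + (a.c.0)\{a,c}) + a.X → =a=> u0, =a=> u1
  u1 = a.a.(0 + 0) + (a.c.0)\{a,c} → =a=> u2
  u2 = a.(0 + 0) → =a=> u3
  u3 = 0 + 0 → (no moves)
Reachable graph of Q (4 states):
  v0 = rec X. a.(a.a.(0 + 0) + (a.c.0)\{a,c}) + c.X → =a=> v1, =c=> v0
  v1 = a.a.(0 + 0) + (a.c.0)\{a,c} → =a=> v2
  v2 = a.(0 + 0) → =a=> v3
  v3 = 0 + 0 → (no moves)
Run σ = ⟨aaaa⟩ on P: start {u0}
  after a @ step 1: {u0, u1}
  after a @ step 2: {u0, u1, u2}
  after a @ step 3: {u0, u1, u2, u3}
  after a @ step 4: {u0, u1, u2, u3}
  ✓ P
Run σ = ⟨aaaa⟩ on Q: start {v0}
  after a @ step 1: {v1}
  after a @ step 2: {v2}
  after a @ step 3: {v3}
  after a @ step 4: ∅ (Q stuck)

aaaa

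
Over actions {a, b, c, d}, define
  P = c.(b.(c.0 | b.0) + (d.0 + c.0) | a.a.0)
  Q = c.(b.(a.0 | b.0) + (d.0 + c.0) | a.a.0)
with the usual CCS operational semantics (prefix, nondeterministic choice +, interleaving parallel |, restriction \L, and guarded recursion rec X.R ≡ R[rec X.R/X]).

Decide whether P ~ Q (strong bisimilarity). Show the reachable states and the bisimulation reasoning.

NO

LTS(P): 10 reachable states
  m0 = c.(b.(c.0 | b.0) + (d.0 + c.0) | a.a.0) ⊢ -c-> m1
  m1 = b.(c.0 | b.0) + (d.0 + c.0) | a.a.0 ⊢ -a-> m2, -b-> m3, -c-> m4, -d-> m4
  m2 = (d.0 + c.0) | a.0 ⊢ -a-> m5, -c-> m6, -d-> m6
  m3 = c.0 | b.0 ⊢ -b-> m7, -c-> m8
  m4 = 0 | a.a.0 ⊢ -a-> m6
  m5 = (d.0 + c.0) | 0 ⊢ -c-> m9, -d-> m9
  m6 = 0 | a.0 ⊢ -a-> m9
  m7 = c.0 | 0 ⊢ -c-> m9
  m8 = 0 | b.0 ⊢ -b-> m9
  m9 = 0 | 0 ⊢ (no moves)
LTS(Q): 10 reachable states
  n0 = c.(b.(a.0 | b.0) + (d.0 + c.0) | a.a.0) ⊢ -c-> n1
  n1 = b.(a.0 | b.0) + (d.0 + c.0) | a.a.0 ⊢ -a-> n2, -b-> n3, -c-> n4, -d-> n4
  n2 = (d.0 + c.0) | a.0 ⊢ -a-> n5, -c-> n6, -d-> n6
  n3 = a.0 | b.0 ⊢ -a-> n7, -b-> n8
  n4 = 0 | a.a.0 ⊢ -a-> n6
  n5 = (d.0 + c.0) | 0 ⊢ -c-> n9, -d-> n9
  n6 = 0 | a.0 ⊢ -a-> n9
  n7 = 0 | b.0 ⊢ -b-> n9
  n8 = a.0 | 0 ⊢ -a-> n9
  n9 = 0 | 0 ⊢ (no moves)
Bisimilarity quotient blocks:
  B0 = {m0}
  B1 = {m1}
  B2 = {m2, n2}
  B3 = {m6, n6, n8}
  B4 = {m9, n9}
  B5 = {m5, n5}
  B6 = {m4, n4}
  B7 = {m3}
  B8 = {m8, n7}
  B9 = {m7}
  B10 = {n0}
  B11 = {n1}
  B12 = {n3}
m0 ∈ B0, n0 ∈ B10 → different blocks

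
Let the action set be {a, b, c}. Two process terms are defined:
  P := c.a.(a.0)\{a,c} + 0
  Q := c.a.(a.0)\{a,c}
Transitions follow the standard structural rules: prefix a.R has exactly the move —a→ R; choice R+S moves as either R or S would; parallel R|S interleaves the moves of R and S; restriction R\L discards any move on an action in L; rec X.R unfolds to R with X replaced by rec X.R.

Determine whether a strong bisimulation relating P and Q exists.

Reachable graph of P (3 states):
  p0 = c.a.(a.0)\{a,c} + 0 :: -c-> p1
  p1 = a.(a.0)\{a,c} :: -a-> p2
  p2 = (a.0)\{a,c} :: stopped
Reachable graph of Q (3 states):
  q0 = c.a.(a.0)\{a,c} :: -c-> q1
  q1 = a.(a.0)\{a,c} :: -a-> q2
  q2 = (a.0)\{a,c} :: stopped
Bisimilarity quotient blocks:
  B0 = {p0, q0}
  B1 = {p1, q1}
  B2 = {p2, q2}
p0 ∈ B0, q0 ∈ B0 → same block

YES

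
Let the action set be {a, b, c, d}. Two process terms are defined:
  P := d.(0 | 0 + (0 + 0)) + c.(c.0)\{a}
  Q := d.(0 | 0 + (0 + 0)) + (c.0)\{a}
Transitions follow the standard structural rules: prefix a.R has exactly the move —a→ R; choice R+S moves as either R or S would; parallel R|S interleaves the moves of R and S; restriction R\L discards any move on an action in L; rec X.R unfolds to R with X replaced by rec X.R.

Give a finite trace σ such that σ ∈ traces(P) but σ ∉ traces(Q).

cc

LTS(P): 4 reachable states
  m0 = d.(0 | 0 + (0 + 0)) + c.(c.0)\{a} ⊢ ··c··> m1, ··d··> m2
  m1 = (c.0)\{a} ⊢ ··c··> m3
  m2 = 0 | 0 + (0 + 0) ⊢ (no moves)
  m3 = 0\{a} ⊢ (no moves)
LTS(Q): 3 reachable states
  n0 = d.(0 | 0 + (0 + 0)) + (c.0)\{a} ⊢ ··c··> n1, ··d··> n2
  n1 = 0\{a} ⊢ (no moves)
  n2 = 0 | 0 + (0 + 0) ⊢ (no moves)
Trace ⟨cc⟩ through P, begin at {m0}:
  after c @ step 1: {m1}
  after c @ step 2: {m3}
  P completes σ.
Trace ⟨cc⟩ through Q, begin at {n0}:
  after c @ step 1: {n1}
  after c @ step 2: ∅ (Q stuck)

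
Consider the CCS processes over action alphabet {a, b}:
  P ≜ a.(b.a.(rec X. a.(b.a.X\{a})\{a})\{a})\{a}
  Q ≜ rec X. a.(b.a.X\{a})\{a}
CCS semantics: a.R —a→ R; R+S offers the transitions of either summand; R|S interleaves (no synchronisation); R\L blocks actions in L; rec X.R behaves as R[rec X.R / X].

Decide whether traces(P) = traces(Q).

trace-equivalent

P's transition system — 3 states:
  s0 = a.(b.a.(rec X. a.(b.a.X\{a})\{a})\{a})\{a} :: =a=> s1
  s1 = (b.a.(rec X. a.(b.a.X\{a})\{a})\{a})\{a} :: =b=> s2
  s2 = (a.(rec X. a.(b.a.X\{a})\{a})\{a})\{a} :: deadlocked
Q's transition system — 3 states:
  t0 = rec X. a.(b.a.X\{a})\{a} :: =a=> t1
  t1 = (b.a.(rec X. a.(b.a.X\{a})\{a})\{a})\{a} :: =b=> t2
  t2 = (a.(rec X. a.(b.a.X\{a})\{a})\{a})\{a} :: deadlocked
Bisimilarity quotient blocks:
  B0 = {s0, t0}
  B1 = {s1, t1}
  B2 = {s2, t2}
s0 ∈ B0, t0 ∈ B0 → same block
Bisimilar ⇒ trace-equivalent.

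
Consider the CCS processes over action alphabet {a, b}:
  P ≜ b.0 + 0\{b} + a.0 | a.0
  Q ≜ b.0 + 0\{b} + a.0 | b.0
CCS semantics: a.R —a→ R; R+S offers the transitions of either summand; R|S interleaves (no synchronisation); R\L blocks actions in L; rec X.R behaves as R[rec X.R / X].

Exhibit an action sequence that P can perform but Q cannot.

LTS(P): 5 reachable states
  s0 = b.0 + 0\{b} + a.0 | a.0 :: -a-> s1, -a-> s2, -b-> s3
  s1 = 0 | a.0 :: -a-> s4
  s2 = a.0 | 0 :: -a-> s4
  s3 = 0 :: (no moves)
  s4 = 0 | 0 :: (no moves)
LTS(Q): 5 reachable states
  t0 = b.0 + 0\{b} + a.0 | b.0 :: -a-> t1, -b-> t2, -b-> t3
  t1 = 0 | b.0 :: -b-> t4
  t2 = 0 :: (no moves)
  t3 = a.0 | 0 :: -a-> t4
  t4 = 0 | 0 :: (no moves)
Trace ⟨aa⟩ through P, begin at {s0}:
  [1] a ⇒ {s1, s2}
  [2] a ⇒ {s4}
  ✓ P
Trace ⟨aa⟩ through Q, begin at {t0}:
  [1] a ⇒ {t1}
  [2] a ⇒ ∅ (Q stuck)

aa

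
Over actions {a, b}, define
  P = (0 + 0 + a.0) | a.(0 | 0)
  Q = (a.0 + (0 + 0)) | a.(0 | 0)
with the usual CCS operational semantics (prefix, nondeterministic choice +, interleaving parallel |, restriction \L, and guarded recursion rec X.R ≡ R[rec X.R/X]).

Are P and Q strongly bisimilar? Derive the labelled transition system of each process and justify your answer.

LTS(P): 4 reachable states
  p0 = (0 + 0 + a.0) | a.(0 | 0) ⊢ —a→ p1, —a→ p2
  p1 = (0 + 0 + a.0) | (0 | 0) ⊢ —a→ p3
  p2 = 0 | a.(0 | 0) ⊢ —a→ p3
  p3 = 0 | (0 | 0) ⊢ ·
LTS(Q): 4 reachable states
  q0 = (a.0 + (0 + 0)) | a.(0 | 0) ⊢ —a→ q1, —a→ q2
  q1 = (a.0 + (0 + 0)) | (0 | 0) ⊢ —a→ q3
  q2 = 0 | a.(0 | 0) ⊢ —a→ q3
  q3 = 0 | (0 | 0) ⊢ ·
Coarsest stable partition (strong bisimilarity classes):
  B0 = {p0, q0}
  B1 = {p1, p2, q1, q2}
  B2 = {p3, q3}
p0 ∈ B0, q0 ∈ B0 → same block

P ~ Q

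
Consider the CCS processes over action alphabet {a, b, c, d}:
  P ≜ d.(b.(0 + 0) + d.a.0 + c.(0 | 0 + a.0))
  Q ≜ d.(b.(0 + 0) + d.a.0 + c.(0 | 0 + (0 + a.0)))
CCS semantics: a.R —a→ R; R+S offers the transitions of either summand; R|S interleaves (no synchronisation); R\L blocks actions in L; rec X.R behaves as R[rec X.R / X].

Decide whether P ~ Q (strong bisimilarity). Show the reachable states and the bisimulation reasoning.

YES

P's transition system — 6 states:
  p0 = d.(b.(0 + 0) + d.a.0 + c.(0 | 0 + a.0)) ⊢ -d-> p1
  p1 = b.(0 + 0) + d.a.0 + c.(0 | 0 + a.0) ⊢ -b-> p2, -c-> p3, -d-> p4
  p2 = 0 + 0 ⊢ (no moves)
  p3 = 0 | 0 + a.0 ⊢ -a-> p5
  p4 = a.0 ⊢ -a-> p5
  p5 = 0 ⊢ (no moves)
Q's transition system — 6 states:
  q0 = d.(b.(0 + 0) + d.a.0 + c.(0 | 0 + (0 + a.0))) ⊢ -d-> q1
  q1 = b.(0 + 0) + d.a.0 + c.(0 | 0 + (0 + a.0)) ⊢ -b-> q2, -c-> q3, -d-> q4
  q2 = 0 + 0 ⊢ (no moves)
  q3 = 0 | 0 + (0 + a.0) ⊢ -a-> q5
  q4 = a.0 ⊢ -a-> q5
  q5 = 0 ⊢ (no moves)
Coarsest stable partition (strong bisimilarity classes):
  B0 = {p0, q0}
  B1 = {p1, q1}
  B2 = {p3, p4, q3, q4}
  B3 = {p2, p5, q2, q5}
p0 ∈ B0, q0 ∈ B0 → same block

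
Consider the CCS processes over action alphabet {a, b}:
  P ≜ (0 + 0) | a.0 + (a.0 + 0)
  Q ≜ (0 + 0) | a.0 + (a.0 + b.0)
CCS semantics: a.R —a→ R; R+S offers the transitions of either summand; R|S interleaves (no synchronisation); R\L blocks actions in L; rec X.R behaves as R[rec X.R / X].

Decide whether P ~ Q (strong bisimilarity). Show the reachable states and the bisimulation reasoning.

LTS(P): 3 reachable states
  u0 = (0 + 0) | a.0 + (a.0 + 0) | --a--▸ u1, --a--▸ u2
  u1 = (0 + 0) | 0 | ∅
  u2 = 0 | ∅
LTS(Q): 3 reachable states
  v0 = (0 + 0) | a.0 + (a.0 + b.0) | --a--▸ v1, --a--▸ v2, --b--▸ v2
  v1 = (0 + 0) | 0 | ∅
  v2 = 0 | ∅
Coarsest stable partition (strong bisimilarity classes):
  B0 = {u0}
  B1 = {u1, u2, v1, v2}
  B2 = {v0}
u0 ∈ B0, v0 ∈ B2 → different blocks

NO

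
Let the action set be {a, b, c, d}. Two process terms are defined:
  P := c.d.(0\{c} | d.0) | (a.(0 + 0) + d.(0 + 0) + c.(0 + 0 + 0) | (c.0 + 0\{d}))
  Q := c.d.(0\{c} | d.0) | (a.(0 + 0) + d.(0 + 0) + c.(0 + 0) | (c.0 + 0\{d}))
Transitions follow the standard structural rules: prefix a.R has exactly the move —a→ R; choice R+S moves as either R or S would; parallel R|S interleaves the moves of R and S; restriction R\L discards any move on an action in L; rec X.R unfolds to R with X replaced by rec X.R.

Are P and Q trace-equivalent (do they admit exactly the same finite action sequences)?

LTS(P): 20 reachable states
  u0 = c.d.(0\{c} | d.0) | (a.(0 + 0) + d.(0 + 0) + c.(0 + 0 + 0) | (c.0 + 0\{d})) | -a-> u1, -c-> u2, -c-> u3, -c-> u4, -d-> u1
  u1 = c.d.(0\{c} | d.0) | (0 + 0) | -c-> u5
  u2 = c.d.(0\{c} | d.0) | ((0 + 0 + 0) | (c.0 + 0\{d})) | -c-> u6, -c-> u7
  u3 = c.d.(0\{c} | d.0) | (c.(0 + 0 + 0) | 0) | -c-> u6, -c-> u8
  u4 = d.(0\{c} | d.0) | (a.(0 + 0) + d.(0 + 0) + c.(0 + 0 + 0) | (c.0 + 0\{d})) | -a-> u5, -c-> u7, -c-> u8, -d-> u5, -d-> u9
  u5 = d.(0\{c} | d.0) | (0 + 0) | -d-> u10
  u6 = c.d.(0\{c} | d.0) | ((0 + 0 + 0) | 0) | -c-> u11
  u7 = d.(0\{c} | d.0) | ((0 + 0 + 0) | (c.0 + 0\{d})) | -c-> u11, -d-> u12
  u8 = d.(0\{c} | d.0) | (c.(0 + 0 + 0) | 0) | -c-> u11, -d-> u13
  u9 = 0\{c} | d.0 | (a.(0 + 0) + d.(0 + 0) + c.(0 + 0 + 0) | (c.0 + 0\{d})) | -a-> u10, -c-> u12, -c-> u13, -d-> u10, -d-> u14
  u10 = 0\{c} | d.0 | (0 + 0) | -d-> u15
  u11 = d.(0\{c} | d.0) | ((0 + 0 + 0) | 0) | -d-> u16
  u12 = 0\{c} | d.0 | ((0 + 0 + 0) | (c.0 + 0\{d})) | -c-> u16, -d-> u17
  u13 = 0\{c} | d.0 | (c.(0 + 0 + 0) | 0) | -c-> u16, -d-> u18
  u14 = 0\{c} | 0 | (a.(0 + 0) + d.(0 + 0) + c.(0 + 0 + 0) | (c.0 + 0\{d})) | -a-> u15, -c-> u17, -c-> u18, -d-> u15
  u15 = 0\{c} | 0 | (0 + 0) | ·
  u16 = 0\{c} | d.0 | ((0 + 0 + 0) | 0) | -d-> u19
  u17 = 0\{c} | 0 | ((0 + 0 + 0) | (c.0 + 0\{d})) | -c-> u19
  u18 = 0\{c} | 0 | (c.(0 + 0 + 0) | 0) | -c-> u19
  u19 = 0\{c} | 0 | ((0 + 0 + 0) | 0) | ·
LTS(Q): 20 reachable states
  v0 = c.d.(0\{c} | d.0) | (a.(0 + 0) + d.(0 + 0) + c.(0 + 0) | (c.0 + 0\{d})) | -a-> v1, -c-> v2, -c-> v3, -c-> v4, -d-> v1
  v1 = c.d.(0\{c} | d.0) | (0 + 0) | -c-> v5
  v2 = c.d.(0\{c} | d.0) | ((0 + 0) | (c.0 + 0\{d})) | -c-> v6, -c-> v7
  v3 = c.d.(0\{c} | d.0) | (c.(0 + 0) | 0) | -c-> v6, -c-> v8
  v4 = d.(0\{c} | d.0) | (a.(0 + 0) + d.(0 + 0) + c.(0 + 0) | (c.0 + 0\{d})) | -a-> v5, -c-> v7, -c-> v8, -d-> v5, -d-> v9
  v5 = d.(0\{c} | d.0) | (0 + 0) | -d-> v10
  v6 = c.d.(0\{c} | d.0) | ((0 + 0) | 0) | -c-> v11
  v7 = d.(0\{c} | d.0) | ((0 + 0) | (c.0 + 0\{d})) | -c-> v11, -d-> v12
  v8 = d.(0\{c} | d.0) | (c.(0 + 0) | 0) | -c-> v11, -d-> v13
  v9 = 0\{c} | d.0 | (a.(0 + 0) + d.(0 + 0) + c.(0 + 0) | (c.0 + 0\{d})) | -a-> v10, -c-> v12, -c-> v13, -d-> v10, -d-> v14
  v10 = 0\{c} | d.0 | (0 + 0) | -d-> v15
  v11 = d.(0\{c} | d.0) | ((0 + 0) | 0) | -d-> v16
  v12 = 0\{c} | d.0 | ((0 + 0) | (c.0 + 0\{d})) | -c-> v16, -d-> v17
  v13 = 0\{c} | d.0 | (c.(0 + 0) | 0) | -c-> v16, -d-> v18
  v14 = 0\{c} | 0 | (a.(0 + 0) + d.(0 + 0) + c.(0 + 0) | (c.0 + 0\{d})) | -a-> v15, -c-> v17, -c-> v18, -d-> v15
  v15 = 0\{c} | 0 | (0 + 0) | ·
  v16 = 0\{c} | d.0 | ((0 + 0) | 0) | -d-> v19
  v17 = 0\{c} | 0 | ((0 + 0) | (c.0 + 0\{d})) | -c-> v19
  v18 = 0\{c} | 0 | (c.(0 + 0) | 0) | -c-> v19
  v19 = 0\{c} | 0 | ((0 + 0) | 0) | ·
Partition-refinement fixed point:
  B0 = {u0, v0}
  B1 = {u1, u6, v1, v6}
  B2 = {u11, u5, v11, v5}
  B3 = {u10, u16, v10, v16}
  B4 = {u15, u19, v15, v19}
  B5 = {u2, u3, v2, v3}
  B6 = {u7, u8, v7, v8}
  B7 = {u12, u13, v12, v13}
  B8 = {u17, u18, v17, v18}
  B9 = {u4, v4}
  B10 = {u9, v9}
  B11 = {u14, v14}
u0 ∈ B0, v0 ∈ B0 → same block
Bisimilar ⇒ trace-equivalent.

traces(P) = traces(Q)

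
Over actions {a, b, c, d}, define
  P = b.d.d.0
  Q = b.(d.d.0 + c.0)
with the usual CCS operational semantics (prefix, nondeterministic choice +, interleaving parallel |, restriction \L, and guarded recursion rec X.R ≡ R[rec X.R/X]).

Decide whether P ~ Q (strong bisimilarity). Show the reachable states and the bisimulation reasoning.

P's transition system — 4 states:
  p0 = b.d.d.0 → --b--▸ p1
  p1 = d.d.0 → --d--▸ p2
  p2 = d.0 → --d--▸ p3
  p3 = 0 → deadlocked
Q's transition system — 4 states:
  q0 = b.(d.d.0 + c.0) → --b--▸ q1
  q1 = d.d.0 + c.0 → --c--▸ q2, --d--▸ q3
  q2 = 0 → deadlocked
  q3 = d.0 → --d--▸ q2
Bisimilarity quotient blocks:
  B0 = {p0}
  B1 = {p1}
  B2 = {p2, q3}
  B3 = {p3, q2}
  B4 = {q0}
  B5 = {q1}
p0 ∈ B0, q0 ∈ B4 → different blocks

P ≁ Q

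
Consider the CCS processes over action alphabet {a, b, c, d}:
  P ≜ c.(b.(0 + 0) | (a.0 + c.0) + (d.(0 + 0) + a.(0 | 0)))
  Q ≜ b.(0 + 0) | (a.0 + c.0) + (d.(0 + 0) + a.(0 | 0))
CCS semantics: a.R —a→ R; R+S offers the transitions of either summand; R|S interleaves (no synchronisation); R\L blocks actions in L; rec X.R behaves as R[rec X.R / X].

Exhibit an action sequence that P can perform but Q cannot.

P's transition system — 7 states:
  m0 = c.(b.(0 + 0) | (a.0 + c.0) + (d.(0 + 0) + a.(0 | 0))) → -c-> m1
  m1 = b.(0 + 0) | (a.0 + c.0) + (d.(0 + 0) + a.(0 | 0)) → -a-> m2, -a-> m3, -b-> m4, -c-> m3, -d-> m5
  m2 = 0 | 0 → (no moves)
  m3 = b.(0 + 0) | 0 → -b-> m6
  m4 = (0 + 0) | (a.0 + c.0) → -a-> m6, -c-> m6
  m5 = 0 + 0 → (no moves)
  m6 = (0 + 0) | 0 → (no moves)
Q's transition system — 6 states:
  n0 = b.(0 + 0) | (a.0 + c.0) + (d.(0 + 0) + a.(0 | 0)) → -a-> n1, -a-> n2, -b-> n3, -c-> n2, -d-> n4
  n1 = 0 | 0 → (no moves)
  n2 = b.(0 + 0) | 0 → -b-> n5
  n3 = (0 + 0) | (a.0 + c.0) → -a-> n5, -c-> n5
  n4 = 0 + 0 → (no moves)
  n5 = (0 + 0) | 0 → (no moves)
Run σ = ⟨ca⟩ on P: start {m0}
  [1] c ⇒ {m1}
  [2] a ⇒ {m2, m3}
  P completes σ.
Run σ = ⟨ca⟩ on Q: start {n0}
  [1] c ⇒ {n2}
  [2] a ⇒ ∅ (Q stuck)

ca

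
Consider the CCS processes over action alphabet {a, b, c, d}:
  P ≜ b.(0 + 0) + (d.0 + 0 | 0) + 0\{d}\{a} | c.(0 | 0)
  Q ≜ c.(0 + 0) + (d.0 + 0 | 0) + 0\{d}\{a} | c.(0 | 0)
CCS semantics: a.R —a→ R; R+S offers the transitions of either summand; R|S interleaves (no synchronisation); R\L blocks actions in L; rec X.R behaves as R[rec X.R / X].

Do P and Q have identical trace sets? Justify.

P's transition system — 4 states:
  s0 = b.(0 + 0) + (d.0 + 0 | 0) + 0\{d}\{a} | c.(0 | 0) ⊢ —b→ s1, —c→ s2, —d→ s3
  s1 = 0 + 0 ⊢ (no moves)
  s2 = 0\{d}\{a} | (0 | 0) ⊢ (no moves)
  s3 = 0 ⊢ (no moves)
Q's transition system — 4 states:
  t0 = c.(0 + 0) + (d.0 + 0 | 0) + 0\{d}\{a} | c.(0 | 0) ⊢ —c→ t1, —c→ t2, —d→ t3
  t1 = 0 + 0 ⊢ (no moves)
  t2 = 0\{d}\{a} | (0 | 0) ⊢ (no moves)
  t3 = 0 ⊢ (no moves)
Executing b from P (initial set {s0}):
  step 1 (b): {s1}
  — P admits the full trace.
Executing b from Q (initial set {t0}):
  step 1 (b): ∅  — Q cannot continue

traces(P) ≠ traces(Q) — witness ⟨b⟩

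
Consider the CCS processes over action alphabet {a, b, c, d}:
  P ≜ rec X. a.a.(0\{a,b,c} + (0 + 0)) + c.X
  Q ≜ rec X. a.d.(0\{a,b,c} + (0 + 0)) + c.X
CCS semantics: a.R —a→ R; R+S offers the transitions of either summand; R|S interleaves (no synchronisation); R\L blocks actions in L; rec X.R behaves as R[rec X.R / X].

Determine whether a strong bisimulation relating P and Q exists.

not bisimilar

LTS(P): 3 reachable states
  p0 = rec X. a.a.(0\{a,b,c} + (0 + 0)) + c.X :: =a=> p1, =c=> p0
  p1 = a.(0\{a,b,c} + (0 + 0)) :: =a=> p2
  p2 = 0\{a,b,c} + (0 + 0) :: stopped
LTS(Q): 3 reachable states
  q0 = rec X. a.d.(0\{a,b,c} + (0 + 0)) + c.X :: =a=> q1, =c=> q0
  q1 = d.(0\{a,b,c} + (0 + 0)) :: =d=> q2
  q2 = 0\{a,b,c} + (0 + 0) :: stopped
Coarsest stable partition (strong bisimilarity classes):
  B0 = {p0}
  B1 = {p1}
  B2 = {p2, q2}
  B3 = {q0}
  B4 = {q1}
p0 ∈ B0, q0 ∈ B3 → different blocks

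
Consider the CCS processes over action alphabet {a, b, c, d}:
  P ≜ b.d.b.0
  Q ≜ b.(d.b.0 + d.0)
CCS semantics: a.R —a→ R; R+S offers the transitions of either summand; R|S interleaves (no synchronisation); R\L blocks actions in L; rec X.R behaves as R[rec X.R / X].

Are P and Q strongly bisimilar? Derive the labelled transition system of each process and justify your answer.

P ≁ Q

P's transition system — 4 states:
  m0 = b.d.b.0 :: -b-> m1
  m1 = d.b.0 :: -d-> m2
  m2 = b.0 :: -b-> m3
  m3 = 0 :: stopped
Q's transition system — 4 states:
  n0 = b.(d.b.0 + d.0) :: -b-> n1
  n1 = d.b.0 + d.0 :: -d-> n2, -d-> n3
  n2 = 0 :: stopped
  n3 = b.0 :: -b-> n2
Partition-refinement fixed point:
  B0 = {m0}
  B1 = {m1}
  B2 = {m2, n3}
  B3 = {m3, n2}
  B4 = {n0}
  B5 = {n1}
m0 ∈ B0, n0 ∈ B4 → different blocks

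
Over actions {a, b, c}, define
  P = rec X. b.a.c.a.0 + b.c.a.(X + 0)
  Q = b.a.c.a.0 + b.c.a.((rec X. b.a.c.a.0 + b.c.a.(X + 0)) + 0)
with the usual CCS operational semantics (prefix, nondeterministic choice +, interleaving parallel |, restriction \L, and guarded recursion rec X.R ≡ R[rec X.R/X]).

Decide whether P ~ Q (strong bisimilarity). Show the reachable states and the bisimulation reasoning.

YES

LTS(P): 8 reachable states
  m0 = rec X. b.a.c.a.0 + b.c.a.(X + 0) has moves —b→ m1, —b→ m2
  m1 = a.c.a.0 has moves —a→ m3
  m2 = c.a.((rec X. b.a.c.a.0 + b.c.a.(X + 0)) + 0) has moves —c→ m4
  m3 = c.a.0 has moves —c→ m5
  m4 = a.((rec X. b.a.c.a.0 + b.c.a.(X + 0)) + 0) has moves —a→ m6
  m5 = a.0 has moves —a→ m7
  m6 = (rec X. b.a.c.a.0 + b.c.a.(X + 0)) + 0 has moves —b→ m1, —b→ m2
  m7 = 0 has moves deadlocked
LTS(Q): 8 reachable states
  n0 = b.a.c.a.0 + b.c.a.((rec X. b.a.c.a.0 + b.c.a.(X + 0)) + 0) has moves —b→ n1, —b→ n2
  n1 = a.c.a.0 has moves —a→ n3
  n2 = c.a.((rec X. b.a.c.a.0 + b.c.a.(X + 0)) + 0) has moves —c→ n4
  n3 = c.a.0 has moves —c→ n5
  n4 = a.((rec X. b.a.c.a.0 + b.c.a.(X + 0)) + 0) has moves —a→ n6
  n5 = a.0 has moves —a→ n7
  n6 = (rec X. b.a.c.a.0 + b.c.a.(X + 0)) + 0 has moves —b→ n1, —b→ n2
  n7 = 0 has moves deadlocked
Partition-refinement fixed point:
  B0 = {m0, m6, n0, n6}
  B1 = {m2, n2}
  B2 = {m4, n4}
  B3 = {m1, n1}
  B4 = {m3, n3}
  B5 = {m5, n5}
  B6 = {m7, n7}
m0 ∈ B0, n0 ∈ B0 → same block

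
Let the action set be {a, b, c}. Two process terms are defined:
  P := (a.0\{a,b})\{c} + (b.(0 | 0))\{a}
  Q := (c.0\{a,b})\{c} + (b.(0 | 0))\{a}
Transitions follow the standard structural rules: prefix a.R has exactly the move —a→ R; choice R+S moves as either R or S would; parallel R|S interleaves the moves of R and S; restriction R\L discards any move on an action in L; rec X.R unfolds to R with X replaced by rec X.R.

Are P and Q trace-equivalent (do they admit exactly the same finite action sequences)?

Reachable graph of P (3 states):
  s0 = (a.0\{a,b})\{c} + (b.(0 | 0))\{a} | —a→ s1, —b→ s2
  s1 = 0\{a,b}\{c} | ·
  s2 = (0 | 0)\{a} | ·
Reachable graph of Q (2 states):
  t0 = (c.0\{a,b})\{c} + (b.(0 | 0))\{a} | —b→ t1
  t1 = (0 | 0)\{a} | ·
Run σ = ⟨a⟩ on P: start {s0}
  after a @ step 1: {s1}
  P completes σ.
Run σ = ⟨a⟩ on Q: start {t0}
  after a @ step 1: no successor for Q

NO — witness ⟨a⟩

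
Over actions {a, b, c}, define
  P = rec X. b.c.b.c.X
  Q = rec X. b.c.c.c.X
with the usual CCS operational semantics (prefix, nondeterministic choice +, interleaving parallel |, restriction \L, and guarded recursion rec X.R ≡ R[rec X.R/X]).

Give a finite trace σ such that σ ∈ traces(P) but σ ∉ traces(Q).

bcb

Reachable graph of P (4 states):
  s0 = rec X. b.c.b.c.X | —b→ s1
  s1 = c.b.c.(rec X. b.c.b.c.X) | —c→ s2
  s2 = b.c.(rec X. b.c.b.c.X) | —b→ s3
  s3 = c.(rec X. b.c.b.c.X) | —c→ s0
Reachable graph of Q (4 states):
  t0 = rec X. b.c.c.c.X | —b→ t1
  t1 = c.c.c.(rec X. b.c.c.c.X) | —c→ t2
  t2 = c.c.(rec X. b.c.c.c.X) | —c→ t3
  t3 = c.(rec X. b.c.c.c.X) | —c→ t0
Executing bcb from P (initial set {s0}):
  step 1 (b): {s1}
  step 2 (c): {s2}
  step 3 (b): {s3}
  — P admits the full trace.
Executing bcb from Q (initial set {t0}):
  step 1 (b): {t1}
  step 2 (c): {t2}
  step 3 (b): ∅  — Q cannot continue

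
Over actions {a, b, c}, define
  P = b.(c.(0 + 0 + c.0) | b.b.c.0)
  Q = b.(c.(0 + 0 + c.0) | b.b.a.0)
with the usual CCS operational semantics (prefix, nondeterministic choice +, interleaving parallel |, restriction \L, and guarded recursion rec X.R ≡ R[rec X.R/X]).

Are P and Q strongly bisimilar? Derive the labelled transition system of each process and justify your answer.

LTS(P): 13 reachable states
  m0 = b.(c.(0 + 0 + c.0) | b.b.c.0) | -b-> m1
  m1 = c.(0 + 0 + c.0) | b.b.c.0 | -b-> m2, -c-> m3
  m2 = c.(0 + 0 + c.0) | b.c.0 | -b-> m4, -c-> m5
  m3 = (0 + 0 + c.0) | b.b.c.0 | -b-> m5, -c-> m6
  m4 = c.(0 + 0 + c.0) | c.0 | -c-> m7, -c-> m8
  m5 = (0 + 0 + c.0) | b.c.0 | -b-> m7, -c-> m9
  m6 = 0 | b.b.c.0 | -b-> m9
  m7 = (0 + 0 + c.0) | c.0 | -c-> m10, -c-> m11
  m8 = c.(0 + 0 + c.0) | 0 | -c-> m10
  m9 = 0 | b.c.0 | -b-> m11
  m10 = (0 + 0 + c.0) | 0 | -c-> m12
  m11 = 0 | c.0 | -c-> m12
  m12 = 0 | 0 | ∅
LTS(Q): 13 reachable states
  n0 = b.(c.(0 + 0 + c.0) | b.b.a.0) | -b-> n1
  n1 = c.(0 + 0 + c.0) | b.b.a.0 | -b-> n2, -c-> n3
  n2 = c.(0 + 0 + c.0) | b.a.0 | -b-> n4, -c-> n5
  n3 = (0 + 0 + c.0) | b.b.a.0 | -b-> n5, -c-> n6
  n4 = c.(0 + 0 + c.0) | a.0 | -a-> n7, -c-> n8
  n5 = (0 + 0 + c.0) | b.a.0 | -b-> n8, -c-> n9
  n6 = 0 | b.b.a.0 | -b-> n9
  n7 = c.(0 + 0 + c.0) | 0 | -c-> n10
  n8 = (0 + 0 + c.0) | a.0 | -a-> n10, -c-> n11
  n9 = 0 | b.a.0 | -b-> n11
  n10 = (0 + 0 + c.0) | 0 | -c-> n12
  n11 = 0 | a.0 | -a-> n12
  n12 = 0 | 0 | ∅
Partition-refinement fixed point:
  B0 = {m0}
  B1 = {m1}
  B2 = {m2}
  B3 = {m5}
  B4 = {m9}
  B5 = {m10, m11, n10}
  B6 = {m12, n12}
  B7 = {m7, m8, n7}
  B8 = {m4}
  B9 = {m3}
  B10 = {m6}
  B11 = {n0}
  B12 = {n1}
  B13 = {n3}
  B14 = {n6}
  B15 = {n9}
  B16 = {n11}
  B17 = {n5}
  B18 = {n8}
  B19 = {n2}
  B20 = {n4}
m0 ∈ B0, n0 ∈ B11 → different blocks

not bisimilar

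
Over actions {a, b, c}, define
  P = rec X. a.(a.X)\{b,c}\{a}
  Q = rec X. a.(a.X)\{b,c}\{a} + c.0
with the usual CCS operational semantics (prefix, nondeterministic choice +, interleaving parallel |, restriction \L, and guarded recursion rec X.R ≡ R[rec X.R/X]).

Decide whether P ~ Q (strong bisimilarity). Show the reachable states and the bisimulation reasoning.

LTS(P): 2 reachable states
  s0 = rec X. a.(a.X)\{b,c}\{a} → --a--▸ s1
  s1 = (a.(rec X. a.(a.X)\{b,c}\{a}))\{b,c}\{a} → ∅
LTS(Q): 3 reachable states
  t0 = rec X. a.(a.X)\{b,c}\{a} + c.0 → --a--▸ t1, --c--▸ t2
  t1 = (a.(rec X. a.(a.X)\{b,c}\{a} + c.0))\{b,c}\{a} → ∅
  t2 = 0 → ∅
Partition-refinement fixed point:
  B0 = {s0}
  B1 = {s1, t1, t2}
  B2 = {t0}
s0 ∈ B0, t0 ∈ B2 → different blocks

not bisimilar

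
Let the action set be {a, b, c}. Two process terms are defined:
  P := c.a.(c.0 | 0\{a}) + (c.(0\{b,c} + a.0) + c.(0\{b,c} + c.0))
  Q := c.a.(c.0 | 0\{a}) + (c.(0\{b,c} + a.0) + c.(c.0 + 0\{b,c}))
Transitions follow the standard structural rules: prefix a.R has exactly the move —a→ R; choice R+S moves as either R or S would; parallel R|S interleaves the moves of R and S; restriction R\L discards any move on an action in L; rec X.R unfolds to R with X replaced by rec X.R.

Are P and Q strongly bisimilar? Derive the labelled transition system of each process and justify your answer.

Reachable graph of P (7 states):
  u0 = c.a.(c.0 | 0\{a}) + (c.(0\{b,c} + a.0) + c.(0\{b,c} + c.0)) → —c→ u1, —c→ u2, —c→ u3
  u1 = 0\{b,c} + a.0 → —a→ u4
  u2 = 0\{b,c} + c.0 → —c→ u4
  u3 = a.(c.0 | 0\{a}) → —a→ u5
  u4 = 0 → deadlocked
  u5 = c.0 | 0\{a} → —c→ u6
  u6 = 0 | 0\{a} → deadlocked
Reachable graph of Q (7 states):
  v0 = c.a.(c.0 | 0\{a}) + (c.(0\{b,c} + a.0) + c.(c.0 + 0\{b,c})) → —c→ v1, —c→ v2, —c→ v3
  v1 = 0\{b,c} + a.0 → —a→ v4
  v2 = a.(c.0 | 0\{a}) → —a→ v5
  v3 = c.0 + 0\{b,c} → —c→ v4
  v4 = 0 → deadlocked
  v5 = c.0 | 0\{a} → —c→ v6
  v6 = 0 | 0\{a} → deadlocked
Bisimilarity quotient blocks:
  B0 = {u0, v0}
  B1 = {u2, u5, v3, v5}
  B2 = {u4, u6, v4, v6}
  B3 = {u1, v1}
  B4 = {u3, v2}
u0 ∈ B0, v0 ∈ B0 → same block

YES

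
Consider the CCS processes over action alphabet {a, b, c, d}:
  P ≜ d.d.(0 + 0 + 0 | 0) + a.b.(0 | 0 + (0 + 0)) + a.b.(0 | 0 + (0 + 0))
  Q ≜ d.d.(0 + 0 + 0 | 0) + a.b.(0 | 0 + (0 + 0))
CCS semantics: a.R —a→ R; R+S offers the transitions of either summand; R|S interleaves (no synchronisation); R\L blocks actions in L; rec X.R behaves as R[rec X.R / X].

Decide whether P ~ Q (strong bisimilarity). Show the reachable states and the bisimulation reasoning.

YES

P's transition system — 5 states:
  s0 = d.d.(0 + 0 + 0 | 0) + a.b.(0 | 0 + (0 + 0)) + a.b.(0 | 0 + (0 + 0)) ⊢ ··a··> s1, ··d··> s2
  s1 = b.(0 | 0 + (0 + 0)) ⊢ ··b··> s3
  s2 = d.(0 + 0 + 0 | 0) ⊢ ··d··> s4
  s3 = 0 | 0 + (0 + 0) ⊢ stopped
  s4 = 0 + 0 + 0 | 0 ⊢ stopped
Q's transition system — 5 states:
  t0 = d.d.(0 + 0 + 0 | 0) + a.b.(0 | 0 + (0 + 0)) ⊢ ··a··> t1, ··d··> t2
  t1 = b.(0 | 0 + (0 + 0)) ⊢ ··b··> t3
  t2 = d.(0 + 0 + 0 | 0) ⊢ ··d··> t4
  t3 = 0 | 0 + (0 + 0) ⊢ stopped
  t4 = 0 + 0 + 0 | 0 ⊢ stopped
Coarsest stable partition (strong bisimilarity classes):
  B0 = {s0, t0}
  B1 = {s2, t2}
  B2 = {s3, s4, t3, t4}
  B3 = {s1, t1}
s0 ∈ B0, t0 ∈ B0 → same block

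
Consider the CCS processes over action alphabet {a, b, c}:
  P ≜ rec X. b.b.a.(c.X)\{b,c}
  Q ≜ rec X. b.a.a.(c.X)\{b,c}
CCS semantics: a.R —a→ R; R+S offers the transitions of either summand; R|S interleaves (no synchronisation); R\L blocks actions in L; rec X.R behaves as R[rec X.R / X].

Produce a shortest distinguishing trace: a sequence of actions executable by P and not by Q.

LTS(P): 4 reachable states
  s0 = rec X. b.b.a.(c.X)\{b,c} | -b-> s1
  s1 = b.a.(c.(rec X. b.b.a.(c.X)\{b,c}))\{b,c} | -b-> s2
  s2 = a.(c.(rec X. b.b.a.(c.X)\{b,c}))\{b,c} | -a-> s3
  s3 = (c.(rec X. b.b.a.(c.X)\{b,c}))\{b,c} | ·
LTS(Q): 4 reachable states
  t0 = rec X. b.a.a.(c.X)\{b,c} | -b-> t1
  t1 = a.a.(c.(rec X. b.a.a.(c.X)\{b,c}))\{b,c} | -a-> t2
  t2 = a.(c.(rec X. b.a.a.(c.X)\{b,c}))\{b,c} | -a-> t3
  t3 = (c.(rec X. b.a.a.(c.X)\{b,c}))\{b,c} | ·
Executing bb from P (initial set {s0}):
  step 1 (b): {s1}
  step 2 (b): {s2}
  P completes σ.
Executing bb from Q (initial set {t0}):
  step 1 (b): {t1}
  step 2 (b): ∅ (Q stuck)

bb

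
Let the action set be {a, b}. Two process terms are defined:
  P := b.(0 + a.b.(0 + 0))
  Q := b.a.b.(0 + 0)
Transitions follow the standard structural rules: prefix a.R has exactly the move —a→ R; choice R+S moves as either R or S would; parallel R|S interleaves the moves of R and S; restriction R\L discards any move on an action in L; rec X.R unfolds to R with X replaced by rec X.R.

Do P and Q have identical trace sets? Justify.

P's transition system — 4 states:
  u0 = b.(0 + a.b.(0 + 0)) → ··b··> u1
  u1 = 0 + a.b.(0 + 0) → ··a··> u2
  u2 = b.(0 + 0) → ··b··> u3
  u3 = 0 + 0 → ∅
Q's transition system — 4 states:
  v0 = b.a.b.(0 + 0) → ··b··> v1
  v1 = a.b.(0 + 0) → ··a··> v2
  v2 = b.(0 + 0) → ··b··> v3
  v3 = 0 + 0 → ∅
Coarsest stable partition (strong bisimilarity classes):
  B0 = {u0, v0}
  B1 = {u1, v1}
  B2 = {u2, v2}
  B3 = {u3, v3}
u0 ∈ B0, v0 ∈ B0 → same block
Bisimilar ⇒ trace-equivalent.

trace-equivalent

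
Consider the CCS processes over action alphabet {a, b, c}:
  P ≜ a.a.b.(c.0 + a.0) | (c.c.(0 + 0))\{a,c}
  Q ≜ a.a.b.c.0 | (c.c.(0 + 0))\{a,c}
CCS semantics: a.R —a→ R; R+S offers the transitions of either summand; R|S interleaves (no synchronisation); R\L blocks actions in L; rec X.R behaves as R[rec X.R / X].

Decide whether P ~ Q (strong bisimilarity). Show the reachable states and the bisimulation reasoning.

not bisimilar

LTS(P): 5 reachable states
  s0 = a.a.b.(c.0 + a.0) | (c.c.(0 + 0))\{a,c} → --a--▸ s1
  s1 = a.b.(c.0 + a.0) | (c.c.(0 + 0))\{a,c} → --a--▸ s2
  s2 = b.(c.0 + a.0) | (c.c.(0 + 0))\{a,c} → --b--▸ s3
  s3 = (c.0 + a.0) | (c.c.(0 + 0))\{a,c} → --a--▸ s4, --c--▸ s4
  s4 = 0 | (c.c.(0 + 0))\{a,c} → ∅
LTS(Q): 5 reachable states
  t0 = a.a.b.c.0 | (c.c.(0 + 0))\{a,c} → --a--▸ t1
  t1 = a.b.c.0 | (c.c.(0 + 0))\{a,c} → --a--▸ t2
  t2 = b.c.0 | (c.c.(0 + 0))\{a,c} → --b--▸ t3
  t3 = c.0 | (c.c.(0 + 0))\{a,c} → --c--▸ t4
  t4 = 0 | (c.c.(0 + 0))\{a,c} → ∅
Coarsest stable partition (strong bisimilarity classes):
  B0 = {s0}
  B1 = {s1}
  B2 = {s2}
  B3 = {s3}
  B4 = {s4, t4}
  B5 = {t0}
  B6 = {t1}
  B7 = {t2}
  B8 = {t3}
s0 ∈ B0, t0 ∈ B5 → different blocks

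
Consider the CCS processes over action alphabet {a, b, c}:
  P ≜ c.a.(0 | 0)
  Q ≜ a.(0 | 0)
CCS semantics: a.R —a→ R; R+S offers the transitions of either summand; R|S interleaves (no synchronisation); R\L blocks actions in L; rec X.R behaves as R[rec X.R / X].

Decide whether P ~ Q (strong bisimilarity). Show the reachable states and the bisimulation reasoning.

NO

LTS(P): 3 reachable states
  p0 = c.a.(0 | 0) → ··c··> p1
  p1 = a.(0 | 0) → ··a··> p2
  p2 = 0 | 0 → stopped
LTS(Q): 2 reachable states
  q0 = a.(0 | 0) → ··a··> q1
  q1 = 0 | 0 → stopped
Coarsest stable partition (strong bisimilarity classes):
  B0 = {p0}
  B1 = {p1, q0}
  B2 = {p2, q1}
p0 ∈ B0, q0 ∈ B1 → different blocks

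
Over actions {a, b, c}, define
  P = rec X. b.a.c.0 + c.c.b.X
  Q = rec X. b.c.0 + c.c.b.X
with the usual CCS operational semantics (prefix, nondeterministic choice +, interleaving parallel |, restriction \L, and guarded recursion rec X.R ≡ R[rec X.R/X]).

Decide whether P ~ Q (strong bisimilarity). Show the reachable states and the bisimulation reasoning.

Reachable graph of P (6 states):
  p0 = rec X. b.a.c.0 + c.c.b.X ⊢ —b→ p1, —c→ p2
  p1 = a.c.0 ⊢ —a→ p3
  p2 = c.b.(rec X. b.a.c.0 + c.c.b.X) ⊢ —c→ p4
  p3 = c.0 ⊢ —c→ p5
  p4 = b.(rec X. b.a.c.0 + c.c.b.X) ⊢ —b→ p0
  p5 = 0 ⊢ (no moves)
Reachable graph of Q (5 states):
  q0 = rec X. b.c.0 + c.c.b.X ⊢ —b→ q1, —c→ q2
  q1 = c.0 ⊢ —c→ q3
  q2 = c.b.(rec X. b.c.0 + c.c.b.X) ⊢ —c→ q4
  q3 = 0 ⊢ (no moves)
  q4 = b.(rec X. b.c.0 + c.c.b.X) ⊢ —b→ q0
Coarsest stable partition (strong bisimilarity classes):
  B0 = {p0}
  B1 = {p2}
  B2 = {p4}
  B3 = {p1}
  B4 = {p3, q1}
  B5 = {p5, q3}
  B6 = {q0}
  B7 = {q2}
  B8 = {q4}
p0 ∈ B0, q0 ∈ B6 → different blocks

NO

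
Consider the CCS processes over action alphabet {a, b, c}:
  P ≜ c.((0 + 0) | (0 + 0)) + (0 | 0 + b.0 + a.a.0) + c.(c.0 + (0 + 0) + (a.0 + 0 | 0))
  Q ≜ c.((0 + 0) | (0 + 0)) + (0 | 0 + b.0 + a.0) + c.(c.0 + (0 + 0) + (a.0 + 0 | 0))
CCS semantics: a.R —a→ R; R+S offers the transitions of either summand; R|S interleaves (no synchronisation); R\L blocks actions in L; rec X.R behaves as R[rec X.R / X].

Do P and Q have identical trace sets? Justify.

NO — witness ⟨aa⟩

Reachable graph of P (5 states):
  m0 = c.((0 + 0) | (0 + 0)) + (0 | 0 + b.0 + a.a.0) + c.(c.0 + (0 + 0) + (a.0 + 0 | 0)) → —a→ m1, —b→ m2, —c→ m3, —c→ m4
  m1 = a.0 → —a→ m2
  m2 = 0 → deadlocked
  m3 = (0 + 0) | (0 + 0) → deadlocked
  m4 = c.0 + (0 + 0) + (a.0 + 0 | 0) → —a→ m2, —c→ m2
Reachable graph of Q (4 states):
  n0 = c.((0 + 0) | (0 + 0)) + (0 | 0 + b.0 + a.0) + c.(c.0 + (0 + 0) + (a.0 + 0 | 0)) → —a→ n1, —b→ n1, —c→ n2, —c→ n3
  n1 = 0 → deadlocked
  n2 = (0 + 0) | (0 + 0) → deadlocked
  n3 = c.0 + (0 + 0) + (a.0 + 0 | 0) → —a→ n1, —c→ n1
Run σ = ⟨aa⟩ on P: start {m0}
  after a @ step 1: {m1}
  after a @ step 2: {m2}
  ✓ P
Run σ = ⟨aa⟩ on Q: start {n0}
  after a @ step 1: {n1}
  after a @ step 2: no successor for Q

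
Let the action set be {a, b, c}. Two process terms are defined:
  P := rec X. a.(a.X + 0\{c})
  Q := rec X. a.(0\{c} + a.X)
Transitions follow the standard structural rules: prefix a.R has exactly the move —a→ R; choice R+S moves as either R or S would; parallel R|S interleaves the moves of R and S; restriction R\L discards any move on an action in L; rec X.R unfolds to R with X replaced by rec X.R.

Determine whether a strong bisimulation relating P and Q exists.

bisimilar

Reachable graph of P (2 states):
  u0 = rec X. a.(a.X + 0\{c}) ⊢ -a-> u1
  u1 = a.(rec X. a.(a.X + 0\{c})) + 0\{c} ⊢ -a-> u0
Reachable graph of Q (2 states):
  v0 = rec X. a.(0\{c} + a.X) ⊢ -a-> v1
  v1 = 0\{c} + a.(rec X. a.(0\{c} + a.X)) ⊢ -a-> v0
Coarsest stable partition (strong bisimilarity classes):
  B0 = {u0, u1, v0, v1}
u0 ∈ B0, v0 ∈ B0 → same block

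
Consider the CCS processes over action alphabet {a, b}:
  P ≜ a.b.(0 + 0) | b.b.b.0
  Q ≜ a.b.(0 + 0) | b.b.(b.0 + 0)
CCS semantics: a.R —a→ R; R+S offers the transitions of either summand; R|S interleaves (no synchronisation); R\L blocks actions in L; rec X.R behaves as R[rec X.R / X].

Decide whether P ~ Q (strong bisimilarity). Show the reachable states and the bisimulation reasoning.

Reachable graph of P (12 states):
  m0 = a.b.(0 + 0) | b.b.b.0 | =a=> m1, =b=> m2
  m1 = b.(0 + 0) | b.b.b.0 | =b=> m3, =b=> m4
  m2 = a.b.(0 + 0) | b.b.0 | =a=> m4, =b=> m5
  m3 = (0 + 0) | b.b.b.0 | =b=> m6
  m4 = b.(0 + 0) | b.b.0 | =b=> m6, =b=> m7
  m5 = a.b.(0 + 0) | b.0 | =a=> m7, =b=> m8
  m6 = (0 + 0) | b.b.0 | =b=> m9
  m7 = b.(0 + 0) | b.0 | =b=> m10, =b=> m9
  m8 = a.b.(0 + 0) | 0 | =a=> m10
  m9 = (0 + 0) | b.0 | =b=> m11
  m10 = b.(0 + 0) | 0 | =b=> m11
  m11 = (0 + 0) | 0 | (no moves)
Reachable graph of Q (12 states):
  n0 = a.b.(0 + 0) | b.b.(b.0 + 0) | =a=> n1, =b=> n2
  n1 = b.(0 + 0) | b.b.(b.0 + 0) | =b=> n3, =b=> n4
  n2 = a.b.(0 + 0) | b.(b.0 + 0) | =a=> n4, =b=> n5
  n3 = (0 + 0) | b.b.(b.0 + 0) | =b=> n6
  n4 = b.(0 + 0) | b.(b.0 + 0) | =b=> n6, =b=> n7
  n5 = a.b.(0 + 0) | (b.0 + 0) | =a=> n7, =b=> n8
  n6 = (0 + 0) | b.(b.0 + 0) | =b=> n9
  n7 = b.(0 + 0) | (b.0 + 0) | =b=> n10, =b=> n9
  n8 = a.b.(0 + 0) | 0 | =a=> n10
  n9 = (0 + 0) | (b.0 + 0) | =b=> n11
  n10 = b.(0 + 0) | 0 | =b=> n11
  n11 = (0 + 0) | 0 | (no moves)
Coarsest stable partition (strong bisimilarity classes):
  B0 = {m0, n0}
  B1 = {m1, n1}
  B2 = {m3, m4, n3, n4}
  B3 = {m6, m7, n6, n7}
  B4 = {m10, m9, n10, n9}
  B5 = {m11, n11}
  B6 = {m2, n2}
  B7 = {m5, n5}
  B8 = {m8, n8}
m0 ∈ B0, n0 ∈ B0 → same block

bisimilar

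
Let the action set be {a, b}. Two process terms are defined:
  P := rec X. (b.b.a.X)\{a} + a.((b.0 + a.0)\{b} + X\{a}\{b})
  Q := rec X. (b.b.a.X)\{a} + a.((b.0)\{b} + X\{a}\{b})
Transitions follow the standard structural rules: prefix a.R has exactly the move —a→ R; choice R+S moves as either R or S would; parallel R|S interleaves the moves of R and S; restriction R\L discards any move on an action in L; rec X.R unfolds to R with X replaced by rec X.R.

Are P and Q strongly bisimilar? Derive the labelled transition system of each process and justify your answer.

Reachable graph of P (5 states):
  s0 = rec X. (b.b.a.X)\{a} + a.((b.0 + a.0)\{b} + X\{a}\{b}) ⊢ —a→ s1, —b→ s2
  s1 = (b.0 + a.0)\{b} + (rec X. (b.b.a.X)\{a} + a.((b.0 + a.0)\{b} + X\{a}\{b}))\{a}\{b} ⊢ —a→ s3
  s2 = (b.a.(rec X. (b.b.a.X)\{a} + a.((b.0 + a.0)\{b} + X\{a}\{b})))\{a} ⊢ —b→ s4
  s3 = 0\{b} ⊢ deadlocked
  s4 = (a.(rec X. (b.b.a.X)\{a} + a.((b.0 + a.0)\{b} + X\{a}\{b})))\{a} ⊢ deadlocked
Reachable graph of Q (4 states):
  t0 = rec X. (b.b.a.X)\{a} + a.((b.0)\{b} + X\{a}\{b}) ⊢ —a→ t1, —b→ t2
  t1 = (b.0)\{b} + (rec X. (b.b.a.X)\{a} + a.((b.0)\{b} + X\{a}\{b}))\{a}\{b} ⊢ deadlocked
  t2 = (b.a.(rec X. (b.b.a.X)\{a} + a.((b.0)\{b} + X\{a}\{b})))\{a} ⊢ —b→ t3
  t3 = (a.(rec X. (b.b.a.X)\{a} + a.((b.0)\{b} + X\{a}\{b})))\{a} ⊢ deadlocked
Partition-refinement fixed point:
  B0 = {s0}
  B1 = {s2, t2}
  B2 = {s3, s4, t1, t3}
  B3 = {s1}
  B4 = {t0}
s0 ∈ B0, t0 ∈ B4 → different blocks

P ≁ Q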